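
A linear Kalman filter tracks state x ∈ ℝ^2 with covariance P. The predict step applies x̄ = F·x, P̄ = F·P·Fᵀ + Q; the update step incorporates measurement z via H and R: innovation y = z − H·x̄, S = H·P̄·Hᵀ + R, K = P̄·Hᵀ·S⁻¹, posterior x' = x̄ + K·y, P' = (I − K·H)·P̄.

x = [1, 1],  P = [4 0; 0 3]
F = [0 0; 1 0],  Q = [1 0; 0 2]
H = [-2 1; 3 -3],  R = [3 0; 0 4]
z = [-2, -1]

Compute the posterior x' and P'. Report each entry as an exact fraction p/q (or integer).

x' = [168/295, 41/59]
P' = [198/295 42/59; 42/59 66/59]

x̄ = F·x = [0, 1]
P̄ = F·P·Fᵀ + Q = [1 0; 0 6]
y = z − H·x̄ = [-3, 2]
S = H·P̄·Hᵀ + R = [13 -24; -24 67]
K = P̄·Hᵀ·S⁻¹ = [-62/295 -9/295; -6/59 -18/59]
x' = x̄ + K·y = [168/295, 41/59]
P' = (I − K·H)·P̄ = [198/295 42/59; 42/59 66/59]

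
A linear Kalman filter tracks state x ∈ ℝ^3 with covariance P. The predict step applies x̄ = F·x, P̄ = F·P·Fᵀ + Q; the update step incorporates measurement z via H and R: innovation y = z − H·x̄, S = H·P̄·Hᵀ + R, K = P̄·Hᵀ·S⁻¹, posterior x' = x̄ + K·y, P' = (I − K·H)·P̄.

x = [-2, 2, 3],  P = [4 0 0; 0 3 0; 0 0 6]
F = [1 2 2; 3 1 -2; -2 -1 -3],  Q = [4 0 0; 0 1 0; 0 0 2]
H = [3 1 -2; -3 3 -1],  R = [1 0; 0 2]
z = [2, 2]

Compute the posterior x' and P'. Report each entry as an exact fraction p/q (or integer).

x̄ = F·x = [8, -10, -7]
P̄ = F·P·Fᵀ + Q = [44 -6 -50; -6 64 9; -50 9 75]
y = z − H·x̄ = [-26, 49]
S = H·P̄·Hᵀ + R = [1289 -303; -303 803]
K = P̄·Hᵀ·S⁻¹ = [75589/471629 -30211/471629; 83387/943258 267573/943258; -202767/943258 43305/943258]
x' = x̄ + K·y = [327379/471629, 1510435/943258, 791081/943258]
P' = (I − K·H)·P̄ = [647462/471629 1126145/471629 1496471/471629; 1126145/471629 4251503/943258 5462493/943258; 1496471/471629 5462493/943258 7322043/943258]

x' = [327379/471629, 1510435/943258, 791081/943258]
P' = [647462/471629 1126145/471629 1496471/471629; 1126145/471629 4251503/943258 5462493/943258; 1496471/471629 5462493/943258 7322043/943258]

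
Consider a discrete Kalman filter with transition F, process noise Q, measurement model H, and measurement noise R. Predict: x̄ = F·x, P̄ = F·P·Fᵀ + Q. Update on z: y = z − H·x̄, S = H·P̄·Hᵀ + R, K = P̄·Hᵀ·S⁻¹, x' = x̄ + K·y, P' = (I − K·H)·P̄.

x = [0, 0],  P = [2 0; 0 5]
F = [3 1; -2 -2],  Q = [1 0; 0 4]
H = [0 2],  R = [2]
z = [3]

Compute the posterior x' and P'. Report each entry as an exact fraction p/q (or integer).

x' = [-66/65, 96/65]
P' = [592/65 -22/65; -22/65 32/65]

x̄ = F·x = [0, 0]
P̄ = F·P·Fᵀ + Q = [24 -22; -22 32]
y = z − H·x̄ = [3]
S = H·P̄·Hᵀ + R = [130]
K = P̄·Hᵀ·S⁻¹ = [-22/65; 32/65]
x' = x̄ + K·y = [-66/65, 96/65]
P' = (I − K·H)·P̄ = [592/65 -22/65; -22/65 32/65]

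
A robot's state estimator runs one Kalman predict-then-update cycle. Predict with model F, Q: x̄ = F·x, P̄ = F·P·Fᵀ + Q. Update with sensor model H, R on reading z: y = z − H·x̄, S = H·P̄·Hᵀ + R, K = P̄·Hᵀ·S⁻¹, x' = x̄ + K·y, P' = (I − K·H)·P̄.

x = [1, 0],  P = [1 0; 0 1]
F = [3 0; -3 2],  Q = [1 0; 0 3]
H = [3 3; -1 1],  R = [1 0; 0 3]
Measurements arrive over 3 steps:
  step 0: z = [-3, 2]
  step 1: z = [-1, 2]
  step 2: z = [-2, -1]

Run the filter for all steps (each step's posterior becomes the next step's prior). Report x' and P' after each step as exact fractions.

step 0: x̄ = F·x = [3, -3]
step 0: P̄ = F·P·Fᵀ + Q = [10 -9; -9 16]
step 0: y = z − H·x̄ = [-3, 8]
step 0: S = H·P̄·Hᵀ + R = [73 18; 18 47]
step 0: K = P̄·Hᵀ·S⁻¹ = [483/3107 -1441/3107; 537/3107 1447/3107]
step 0: x' = x̄ + K·y = [-3656/3107, 644/3107]
step 0: P' = (I − K·H)·P̄ = [2242/3107 -2081/3107; -2081/3107 2260/3107]
step 1: x̄ = F·x = [-10968/3107, 12256/3107]
step 1: P̄ = F·P·Fᵀ + Q = [23285/3107 -32664/3107; -32664/3107 63511/3107]
step 1: y = z − H·x̄ = [-6971/3107, -17010/3107]
step 1: S = H·P̄·Hᵀ + R = [196319/3107 120678/3107; 120678/3107 161445/3107]
step 1: K = P̄·Hᵀ·S⁻¹ = [237017/1837951 -2442335/5513853; 357695/1837951 2482561/5513853]
step 1: x' = x̄ + K·y = [-2562875/1837951, 1917063/1837951]
step 1: P' = (I − K·H)·P̄ = [3782011/5513853 -3544994/5513853; -3544994/5513853 3902689/5513853]
step 2: x̄ = F·x = [-7688625/1837951, 11522751/1837951]
step 2: P̄ = F·P·Fᵀ + Q = [13183984/1837951 -18436021/1837951; -18436021/1837951 108730342/5513853]
step 2: y = z − H·x̄ = [-15178280/1837951, -21049327/1837951]
step 2: S = H·P̄·Hᵀ + R = [114836455/1837951 69178390/1837951; 69178390/1837951 275439979/5513853]
step 2: K = P̄·Hᵀ·S⁻¹ = [1209172731/9398292895 -829558641/1879658579; 1831778241/9398292895 843394319/1879658579]
step 2: x' = x̄ + K·y = [-359624004/1879658579, -900292580/1879658579]
step 2: P' = (I − K·H)·P̄ = [6423218596/9398292895 -6020161019/9398292895; -6020161019/9398292895 6630753766/9398292895]

step 0: x' = [-3656/3107, 644/3107], P' = [2242/3107 -2081/3107; -2081/3107 2260/3107]
step 1: x' = [-2562875/1837951, 1917063/1837951], P' = [3782011/5513853 -3544994/5513853; -3544994/5513853 3902689/5513853]
step 2: x' = [-359624004/1879658579, -900292580/1879658579], P' = [6423218596/9398292895 -6020161019/9398292895; -6020161019/9398292895 6630753766/9398292895]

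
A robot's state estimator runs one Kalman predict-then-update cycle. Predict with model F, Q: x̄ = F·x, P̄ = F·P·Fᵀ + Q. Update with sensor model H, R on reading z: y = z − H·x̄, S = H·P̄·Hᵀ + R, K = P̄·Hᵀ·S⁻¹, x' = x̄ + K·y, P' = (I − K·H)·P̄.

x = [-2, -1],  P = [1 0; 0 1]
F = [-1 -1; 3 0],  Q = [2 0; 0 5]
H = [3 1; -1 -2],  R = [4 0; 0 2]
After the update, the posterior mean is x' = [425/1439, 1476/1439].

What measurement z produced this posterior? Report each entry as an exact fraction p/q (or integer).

x̄ = F·x = [3, -6]
P̄ = F·P·Fᵀ + Q = [4 -3; -3 14]
S = H·P̄·Hᵀ + R = [36 -19; -19 50]
K = P̄·Hᵀ·S⁻¹ = [488/1439 243/1439; -225/1439 -805/1439]
x' − x̄ = [-3892/1439, 10110/1439] = K·y
y = (KᵀK)⁻¹·Kᵀ·(x' − x̄) = [-2, -12]
z = y + H·x̄ = [-2, -12] + [3, 9] = [1, -3]

z = [1, -3]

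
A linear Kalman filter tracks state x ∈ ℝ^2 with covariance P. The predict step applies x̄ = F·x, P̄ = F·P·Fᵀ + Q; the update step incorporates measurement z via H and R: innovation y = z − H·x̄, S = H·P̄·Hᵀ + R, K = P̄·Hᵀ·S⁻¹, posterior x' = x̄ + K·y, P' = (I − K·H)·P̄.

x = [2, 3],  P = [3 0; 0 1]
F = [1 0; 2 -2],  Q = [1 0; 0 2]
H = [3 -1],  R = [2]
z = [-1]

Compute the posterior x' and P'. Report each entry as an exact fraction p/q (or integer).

x̄ = F·x = [2, -2]
P̄ = F·P·Fᵀ + Q = [4 6; 6 18]
y = z − H·x̄ = [-9]
S = H·P̄·Hᵀ + R = [20]
K = P̄·Hᵀ·S⁻¹ = [3/10; 0]
x' = x̄ + K·y = [-7/10, -2]
P' = (I − K·H)·P̄ = [11/5 6; 6 18]

x' = [-7/10, -2]
P' = [11/5 6; 6 18]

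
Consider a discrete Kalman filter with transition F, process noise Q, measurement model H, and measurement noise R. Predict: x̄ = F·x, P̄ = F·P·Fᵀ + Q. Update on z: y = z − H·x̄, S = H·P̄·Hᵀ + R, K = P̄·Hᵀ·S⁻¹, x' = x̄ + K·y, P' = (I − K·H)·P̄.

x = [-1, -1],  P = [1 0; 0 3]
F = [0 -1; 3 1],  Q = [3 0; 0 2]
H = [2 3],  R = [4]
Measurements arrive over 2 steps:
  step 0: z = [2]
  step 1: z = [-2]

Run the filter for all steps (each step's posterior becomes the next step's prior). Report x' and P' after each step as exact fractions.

step 0: x' = [77/59, -20/59], P' = [699/118 -231/59; -231/59 178/59]
step 1: x' = [-42610/52671, -4598/52671], P' = [144545/52671 -90350/52671; -90350/52671 79424/52671]

step 0: x̄ = F·x = [1, -4]
step 0: P̄ = F·P·Fᵀ + Q = [6 -3; -3 14]
step 0: y = z − H·x̄ = [12]
step 0: S = H·P̄·Hᵀ + R = [118]
step 0: K = P̄·Hᵀ·S⁻¹ = [3/118; 18/59]
step 0: x' = x̄ + K·y = [77/59, -20/59]
step 0: P' = (I − K·H)·P̄ = [699/118 -231/59; -231/59 178/59]
step 1: x̄ = F·x = [20/59, 211/59]
step 1: P̄ = F·P·Fᵀ + Q = [355/59 515/59; 515/59 4111/118]
step 1: y = z − H·x̄ = [-791/59]
step 1: S = H·P̄·Hᵀ + R = [52671/118]
step 1: K = P̄·Hᵀ·S⁻¹ = [4510/52671; 14393/52671]
step 1: x' = x̄ + K·y = [-42610/52671, -4598/52671]
step 1: P' = (I − K·H)·P̄ = [144545/52671 -90350/52671; -90350/52671 79424/52671]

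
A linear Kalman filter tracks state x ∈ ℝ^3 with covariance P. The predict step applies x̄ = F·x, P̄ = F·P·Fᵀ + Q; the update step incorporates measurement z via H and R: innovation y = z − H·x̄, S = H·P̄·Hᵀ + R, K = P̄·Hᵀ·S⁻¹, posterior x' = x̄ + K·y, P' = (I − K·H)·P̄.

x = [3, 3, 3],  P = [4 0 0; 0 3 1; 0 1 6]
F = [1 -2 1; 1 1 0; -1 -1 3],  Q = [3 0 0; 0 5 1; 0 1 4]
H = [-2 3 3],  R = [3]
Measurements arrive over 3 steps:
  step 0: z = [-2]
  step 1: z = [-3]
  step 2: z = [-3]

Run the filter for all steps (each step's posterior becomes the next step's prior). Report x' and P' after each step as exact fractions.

step 0: x' = [29/88, 2327/528, -1267/264], P' = [921/44 -59/88 643/44; -59/88 5495/528 -2851/264; 643/44 -2851/264 2747/132]
step 1: x' = [-216987/33506, 1262497/201036, -2338675/201036], P' = [1112646/16753 -567795/33506 2068065/33506; -567795/33506 6053923/201036 -8302333/201036; 2068065/33506 -8302333/201036 16685275/201036]
step 2: x' = [-8123424/2504399, 28548725/7513197, -52570505/7513197], P' = [7323195894/77636369 -2669612283/77636369 7604498526/77636369; -2669612283/77636369 13108045130/232909107 -18424210001/232909107; 7604498526/77636369 -18424210001/232909107 33793093985/232909107]

step 0: x̄ = F·x = [0, 6, 3]
step 0: P̄ = F·P·Fᵀ + Q = [21 -1 13; -1 12 -3; 13 -3 59]
step 0: y = z − H·x̄ = [-29]
step 0: S = H·P̄·Hᵀ + R = [528]
step 0: K = P̄·Hᵀ·S⁻¹ = [-1/88; 29/528; 71/264]
step 0: x' = x̄ + K·y = [29/88, 2327/528, -1267/264]
step 0: P' = (I − K·H)·P̄ = [921/44 -59/88 643/44; -59/88 5495/528 -2851/264; 643/44 -2851/264 2747/132]
step 1: x̄ = F·x = [-1169/88, 2501/528, -10103/528]
step 1: P̄ = F·P·Fᵀ + Q = [7105/44 405/88 14649/88; 405/88 18479/528 -9269/528; 14649/88 -9269/528 104759/528]
step 1: y = z − H·x̄ = [109/8]
step 1: S = H·P̄·Hᵀ + R = [1523/4]
step 1: K = P̄·Hᵀ·S⁻¹ = [761/1523; 345/3046; 1677/3046]
step 1: x' = x̄ + K·y = [-216987/33506, 1262497/201036, -2338675/201036]
step 1: P' = (I − K·H)·P̄ = [1112646/16753 -567795/33506 2068065/33506; -567795/33506 6053923/201036 -8302333/201036; 2068065/33506 -8302333/201036 16685275/201036]
step 2: x̄ = F·x = [-2055197/67012, -39425/201036, -1744150/50259]
step 2: P̄ = F·P·Fᵀ + Q = [42169673/67012 2918911/67012 10694855/16753; 2918911/67012 13597315/201036 -18232/50259; 10694855/16753 -18232/50259 34731853/50259]
step 2: y = z − H·x̄ = [2704595/67012]
step 2: S = H·P̄·Hᵀ + R = [77636369/67012]
step 2: K = P̄·Hᵀ·S⁻¹ = [52755647/77636369; 7686565/77636369; 53295644/77636369]
step 2: x' = x̄ + K·y = [-8123424/2504399, 28548725/7513197, -52570505/7513197]
step 2: P' = (I − K·H)·P̄ = [7323195894/77636369 -2669612283/77636369 7604498526/77636369; -2669612283/77636369 13108045130/232909107 -18424210001/232909107; 7604498526/77636369 -18424210001/232909107 33793093985/232909107]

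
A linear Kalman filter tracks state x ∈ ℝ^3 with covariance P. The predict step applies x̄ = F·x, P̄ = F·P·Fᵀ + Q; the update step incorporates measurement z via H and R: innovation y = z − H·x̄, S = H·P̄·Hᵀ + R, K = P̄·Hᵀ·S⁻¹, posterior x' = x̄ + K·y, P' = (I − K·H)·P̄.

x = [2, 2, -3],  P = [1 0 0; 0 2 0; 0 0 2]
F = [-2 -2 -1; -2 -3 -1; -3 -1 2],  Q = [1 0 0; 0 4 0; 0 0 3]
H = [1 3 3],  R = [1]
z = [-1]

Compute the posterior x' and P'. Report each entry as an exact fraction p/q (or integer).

x' = [71/26, 1582/377, -2062/377]
P' = [129/26 45/13 -66/13; 45/13 2618/377 -3032/377; -66/13 -3032/377 3686/377]

x̄ = F·x = [-5, -7, -14]
P̄ = F·P·Fᵀ + Q = [15 18 6; 18 28 8; 6 8 22]
y = z − H·x̄ = [67]
S = H·P̄·Hᵀ + R = [754]
K = P̄·Hᵀ·S⁻¹ = [3/26; 63/377; 48/377]
x' = x̄ + K·y = [71/26, 1582/377, -2062/377]
P' = (I − K·H)·P̄ = [129/26 45/13 -66/13; 45/13 2618/377 -3032/377; -66/13 -3032/377 3686/377]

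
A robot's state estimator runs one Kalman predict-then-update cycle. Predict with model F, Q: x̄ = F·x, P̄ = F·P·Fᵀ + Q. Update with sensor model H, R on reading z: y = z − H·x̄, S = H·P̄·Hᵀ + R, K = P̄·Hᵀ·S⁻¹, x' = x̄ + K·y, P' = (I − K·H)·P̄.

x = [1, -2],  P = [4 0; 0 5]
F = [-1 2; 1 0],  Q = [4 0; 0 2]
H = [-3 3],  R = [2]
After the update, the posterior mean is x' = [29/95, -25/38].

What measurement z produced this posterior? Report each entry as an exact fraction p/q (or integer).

x̄ = F·x = [-5, 1]
P̄ = F·P·Fᵀ + Q = [28 -4; -4 6]
S = H·P̄·Hᵀ + R = [380]
K = P̄·Hᵀ·S⁻¹ = [-24/95; 3/38]
x' − x̄ = [504/95, -63/38] = K·y
y = (KᵀK)⁻¹·Kᵀ·(x' − x̄) = [-21]
z = y + H·x̄ = [-21] + [18] = [-3]

z = [-3]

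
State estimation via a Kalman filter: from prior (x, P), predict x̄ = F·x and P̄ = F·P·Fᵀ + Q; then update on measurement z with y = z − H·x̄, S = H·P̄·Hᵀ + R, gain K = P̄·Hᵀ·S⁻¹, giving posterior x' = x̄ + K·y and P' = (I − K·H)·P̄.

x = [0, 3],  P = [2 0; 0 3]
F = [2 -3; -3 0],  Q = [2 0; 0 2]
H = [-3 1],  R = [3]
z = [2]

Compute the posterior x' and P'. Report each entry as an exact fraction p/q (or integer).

x̄ = F·x = [-9, 0]
P̄ = F·P·Fᵀ + Q = [37 -12; -12 20]
y = z − H·x̄ = [-25]
S = H·P̄·Hᵀ + R = [428]
K = P̄·Hᵀ·S⁻¹ = [-123/428; 14/107]
x' = x̄ + K·y = [-777/428, -350/107]
P' = (I − K·H)·P̄ = [707/428 438/107; 438/107 1356/107]

x' = [-777/428, -350/107]
P' = [707/428 438/107; 438/107 1356/107]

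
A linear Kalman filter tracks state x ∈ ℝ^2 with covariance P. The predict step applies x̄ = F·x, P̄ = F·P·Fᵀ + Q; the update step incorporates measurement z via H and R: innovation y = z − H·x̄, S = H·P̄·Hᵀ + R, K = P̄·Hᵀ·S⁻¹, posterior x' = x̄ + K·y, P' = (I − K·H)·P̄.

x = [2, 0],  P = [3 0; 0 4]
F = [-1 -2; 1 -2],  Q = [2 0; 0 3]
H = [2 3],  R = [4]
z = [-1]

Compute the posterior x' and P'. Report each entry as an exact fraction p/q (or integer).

x̄ = F·x = [-2, 2]
P̄ = F·P·Fᵀ + Q = [21 13; 13 22]
y = z − H·x̄ = [-3]
S = H·P̄·Hᵀ + R = [442]
K = P̄·Hᵀ·S⁻¹ = [81/442; 46/221]
x' = x̄ + K·y = [-1127/442, 304/221]
P' = (I − K·H)·P̄ = [2721/442 -853/221; -853/221 630/221]

x' = [-1127/442, 304/221]
P' = [2721/442 -853/221; -853/221 630/221]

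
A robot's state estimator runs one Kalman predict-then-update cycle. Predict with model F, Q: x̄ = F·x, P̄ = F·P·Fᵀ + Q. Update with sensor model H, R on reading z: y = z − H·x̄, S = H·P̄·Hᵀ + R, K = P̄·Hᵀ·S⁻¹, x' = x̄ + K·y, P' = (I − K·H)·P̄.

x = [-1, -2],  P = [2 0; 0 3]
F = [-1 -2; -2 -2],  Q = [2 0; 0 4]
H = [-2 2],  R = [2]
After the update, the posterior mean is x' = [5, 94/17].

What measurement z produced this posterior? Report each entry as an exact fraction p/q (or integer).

x̄ = F·x = [5, 6]
P̄ = F·P·Fᵀ + Q = [16 16; 16 24]
S = H·P̄·Hᵀ + R = [34]
K = P̄·Hᵀ·S⁻¹ = [0; 8/17]
x' − x̄ = [0, -8/17] = K·y
y = (KᵀK)⁻¹·Kᵀ·(x' − x̄) = [-1]
z = y + H·x̄ = [-1] + [2] = [1]

z = [1]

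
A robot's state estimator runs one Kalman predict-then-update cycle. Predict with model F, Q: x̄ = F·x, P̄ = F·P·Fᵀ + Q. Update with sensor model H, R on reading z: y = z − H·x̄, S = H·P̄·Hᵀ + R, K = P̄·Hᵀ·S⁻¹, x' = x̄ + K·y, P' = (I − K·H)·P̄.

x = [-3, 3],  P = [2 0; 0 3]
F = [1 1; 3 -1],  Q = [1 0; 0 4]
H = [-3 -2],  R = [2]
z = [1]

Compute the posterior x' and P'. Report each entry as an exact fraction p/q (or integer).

x̄ = F·x = [0, -12]
P̄ = F·P·Fᵀ + Q = [6 3; 3 25]
y = z − H·x̄ = [-23]
S = H·P̄·Hᵀ + R = [192]
K = P̄·Hᵀ·S⁻¹ = [-1/8; -59/192]
x' = x̄ + K·y = [23/8, -947/192]
P' = (I − K·H)·P̄ = [3 -35/8; -35/8 1319/192]

x' = [23/8, -947/192]
P' = [3 -35/8; -35/8 1319/192]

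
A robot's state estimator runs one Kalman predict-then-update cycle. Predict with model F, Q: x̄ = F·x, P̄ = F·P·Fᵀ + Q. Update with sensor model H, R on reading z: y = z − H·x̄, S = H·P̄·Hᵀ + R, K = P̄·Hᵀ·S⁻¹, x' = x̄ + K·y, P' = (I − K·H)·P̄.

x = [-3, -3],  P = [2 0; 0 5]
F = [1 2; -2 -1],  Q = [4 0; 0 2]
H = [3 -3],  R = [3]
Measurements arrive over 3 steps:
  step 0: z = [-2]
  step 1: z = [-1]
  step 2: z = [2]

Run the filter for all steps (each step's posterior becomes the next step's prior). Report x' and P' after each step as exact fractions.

step 0: x̄ = F·x = [-9, 9]
step 0: P̄ = F·P·Fᵀ + Q = [26 -14; -14 15]
step 0: y = z − H·x̄ = [52]
step 0: S = H·P̄·Hᵀ + R = [624]
step 0: K = P̄·Hᵀ·S⁻¹ = [5/26; -29/208]
step 0: x' = x̄ + K·y = [1, 7/4]
step 0: P' = (I − K·H)·P̄ = [38/13 71/26; 71/26 597/208]
step 1: x̄ = F·x = [9/2, -15/4]
step 1: P̄ = F·P·Fᵀ + Q = [1525/52 -2625/104; -2625/104 5717/208]
step 1: y = z − H·x̄ = [-103/4]
step 1: S = H·P̄·Hᵀ + R = [201477/208]
step 1: K = P̄·Hᵀ·S⁻¹ = [11350/67159; -10967/67159]
step 1: x' = x̄ + K·y = [9953/67159, 30554/67159]
step 1: P' = (I − K·H)·P̄ = [111550/67159 100200/67159; 100200/67159 111167/67159]
step 2: x̄ = F·x = [71061/67159, -50460/67159]
step 2: P̄ = F·P·Fᵀ + Q = [1225654/67159 -946434/67159; -946434/67159 1092485/67159]
step 2: y = z − H·x̄ = [-230245/67159]
step 2: S = H·P̄·Hᵀ + R = [38100540/67159]
step 2: K = P̄·Hᵀ·S⁻¹ = [543022/3175045; -2038919/12700180]
step 2: x' = x̄ + K·y = [299569/635009, -510431/2540036]
step 2: P' = (I − K·H)·P̄ = [5256658/3175045 4713636/3175045; 4713636/3175045 20893463/12700180]

step 0: x' = [1, 7/4], P' = [38/13 71/26; 71/26 597/208]
step 1: x' = [9953/67159, 30554/67159], P' = [111550/67159 100200/67159; 100200/67159 111167/67159]
step 2: x' = [299569/635009, -510431/2540036], P' = [5256658/3175045 4713636/3175045; 4713636/3175045 20893463/12700180]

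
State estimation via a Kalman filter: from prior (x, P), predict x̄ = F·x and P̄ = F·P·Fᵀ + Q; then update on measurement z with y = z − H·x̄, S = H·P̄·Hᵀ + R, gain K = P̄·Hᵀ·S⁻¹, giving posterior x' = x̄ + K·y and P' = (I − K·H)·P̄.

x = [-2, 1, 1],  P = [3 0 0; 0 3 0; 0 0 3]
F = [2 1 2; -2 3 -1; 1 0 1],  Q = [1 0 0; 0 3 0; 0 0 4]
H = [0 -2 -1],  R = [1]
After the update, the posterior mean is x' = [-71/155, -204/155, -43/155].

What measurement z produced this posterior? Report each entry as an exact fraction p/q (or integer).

x̄ = F·x = [-1, 6, -1]
P̄ = F·P·Fᵀ + Q = [28 -9 12; -9 45 -9; 12 -9 10]
S = H·P̄·Hᵀ + R = [155]
K = P̄·Hᵀ·S⁻¹ = [6/155; -81/155; 8/155]
x' − x̄ = [84/155, -1134/155, 112/155] = K·y
y = (KᵀK)⁻¹·Kᵀ·(x' − x̄) = [14]
z = y + H·x̄ = [14] + [-11] = [3]

z = [3]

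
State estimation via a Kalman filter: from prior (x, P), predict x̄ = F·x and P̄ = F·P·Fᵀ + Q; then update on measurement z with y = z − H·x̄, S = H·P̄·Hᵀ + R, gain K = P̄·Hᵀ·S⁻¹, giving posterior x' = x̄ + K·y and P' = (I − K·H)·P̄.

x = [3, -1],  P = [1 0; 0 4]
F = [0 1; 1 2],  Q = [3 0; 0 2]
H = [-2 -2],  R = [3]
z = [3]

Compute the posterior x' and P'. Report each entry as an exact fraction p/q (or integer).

x' = [-29/19, 1/19]
P' = [33/19 -28/19; -28/19 37/19]

x̄ = F·x = [-1, 1]
P̄ = F·P·Fᵀ + Q = [7 8; 8 19]
y = z − H·x̄ = [3]
S = H·P̄·Hᵀ + R = [171]
K = P̄·Hᵀ·S⁻¹ = [-10/57; -6/19]
x' = x̄ + K·y = [-29/19, 1/19]
P' = (I − K·H)·P̄ = [33/19 -28/19; -28/19 37/19]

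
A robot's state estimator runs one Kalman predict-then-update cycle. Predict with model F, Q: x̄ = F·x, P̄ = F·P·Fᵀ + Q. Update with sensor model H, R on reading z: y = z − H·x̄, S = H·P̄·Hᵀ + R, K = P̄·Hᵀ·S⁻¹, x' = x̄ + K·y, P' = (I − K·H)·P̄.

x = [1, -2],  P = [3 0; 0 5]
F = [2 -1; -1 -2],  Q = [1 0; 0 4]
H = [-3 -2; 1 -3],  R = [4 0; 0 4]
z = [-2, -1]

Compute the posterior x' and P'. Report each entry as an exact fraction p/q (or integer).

x̄ = F·x = [4, 3]
P̄ = F·P·Fᵀ + Q = [18 4; 4 27]
y = z − H·x̄ = [16, 4]
S = H·P̄·Hᵀ + R = [322 136; 136 241]
K = P̄·Hᵀ·S⁻¹ = [-7879/29553 5182/29553; -2717/29553 -7909/29553]
x' = x̄ + K·y = [4292/9851, 4517/9851]
P' = (I − K·H)·P̄ = [12364/29553 -2788/29553; -2788/29553 9616/29553]

x' = [4292/9851, 4517/9851]
P' = [12364/29553 -2788/29553; -2788/29553 9616/29553]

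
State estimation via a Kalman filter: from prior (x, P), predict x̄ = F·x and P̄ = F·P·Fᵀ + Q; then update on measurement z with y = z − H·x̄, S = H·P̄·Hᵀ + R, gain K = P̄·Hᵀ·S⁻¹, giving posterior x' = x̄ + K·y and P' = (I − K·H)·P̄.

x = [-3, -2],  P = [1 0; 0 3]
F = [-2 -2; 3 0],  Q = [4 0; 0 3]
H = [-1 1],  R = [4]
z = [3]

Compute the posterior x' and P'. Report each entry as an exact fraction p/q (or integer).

x' = [-23/12, -3/4]
P' = [71/12 15/4; 15/4 21/4]

x̄ = F·x = [10, -9]
P̄ = F·P·Fᵀ + Q = [20 -6; -6 12]
y = z − H·x̄ = [22]
S = H·P̄·Hᵀ + R = [48]
K = P̄·Hᵀ·S⁻¹ = [-13/24; 3/8]
x' = x̄ + K·y = [-23/12, -3/4]
P' = (I − K·H)·P̄ = [71/12 15/4; 15/4 21/4]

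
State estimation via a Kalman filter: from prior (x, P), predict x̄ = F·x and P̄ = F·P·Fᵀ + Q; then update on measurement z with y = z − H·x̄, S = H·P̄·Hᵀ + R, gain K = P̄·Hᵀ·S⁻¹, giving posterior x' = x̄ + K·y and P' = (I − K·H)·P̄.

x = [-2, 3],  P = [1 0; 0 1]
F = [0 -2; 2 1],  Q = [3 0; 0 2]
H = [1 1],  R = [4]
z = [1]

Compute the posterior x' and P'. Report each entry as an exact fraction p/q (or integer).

x' = [-22/7, 13/7]
P' = [73/14 -53/14; -53/14 73/14]

x̄ = F·x = [-6, -1]
P̄ = F·P·Fᵀ + Q = [7 -2; -2 7]
y = z − H·x̄ = [8]
S = H·P̄·Hᵀ + R = [14]
K = P̄·Hᵀ·S⁻¹ = [5/14; 5/14]
x' = x̄ + K·y = [-22/7, 13/7]
P' = (I − K·H)·P̄ = [73/14 -53/14; -53/14 73/14]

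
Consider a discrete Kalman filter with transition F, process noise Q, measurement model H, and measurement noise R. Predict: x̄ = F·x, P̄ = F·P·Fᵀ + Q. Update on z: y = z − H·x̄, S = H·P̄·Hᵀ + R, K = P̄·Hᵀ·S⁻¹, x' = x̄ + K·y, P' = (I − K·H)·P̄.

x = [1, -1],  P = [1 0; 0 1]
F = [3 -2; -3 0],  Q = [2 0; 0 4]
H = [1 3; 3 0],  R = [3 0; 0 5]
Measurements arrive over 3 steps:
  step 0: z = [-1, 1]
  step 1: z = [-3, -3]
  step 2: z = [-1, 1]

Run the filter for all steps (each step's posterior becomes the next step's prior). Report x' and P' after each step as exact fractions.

step 0: x̄ = F·x = [5, -3]
step 0: P̄ = F·P·Fᵀ + Q = [15 -9; -9 13]
step 0: y = z − H·x̄ = [3, -14]
step 0: S = H·P̄·Hᵀ + R = [81 -36; -36 140]
step 0: K = P̄·Hᵀ·S⁻¹ = [-5/837 119/372; 269/837 -41/372]
step 0: x' = x̄ + K·y = [281/558, -275/558]
step 0: P' = (I − K·H)·P̄ = [595/1116 -205/1116; -205/1116 427/1116]
step 1: x̄ = F·x = [1393/558, -281/186]
step 1: P̄ = F·P·Fᵀ + Q = [11755/1116 -2195/372; -2195/372 1091/124]
step 1: y = z − H·x̄ = [-269/279, -1951/186]
step 1: S = H·P̄·Hᵀ + R = [15991/279 -2000/93; -2000/93 12375/124]
step 1: K = P̄·Hᵀ·S⁻¹ = [-320/46939 369837/1173475; 14862/46939 -128079/1173475]
step 1: x' = x̄ + K·y = [-942117/1173475, -787611/1173475]
step 1: P' = (I − K·H)·P̄ = [123279/234695 -42693/234695; -42693/234695 88541/234695]
step 2: x̄ = F·x = [-1251129/1173475, 2826351/1173475]
step 2: P̄ = F·P·Fᵀ + Q = [2445381/234695 -1365669/234695; -1365669/234695 2048291/234695]
step 2: y = z − H·x̄ = [-8401399/1173475, 4926862/1173475]
step 2: S = H·P̄·Hᵀ + R = [13390071/234695 -4954878/234695; -4954878/234695 23181904/234695]
step 2: K = P̄·Hᵀ·S⁻¹ = [-275271/40599718 25578693/81199436; 64261331/202998590 -44282781/405997180]
step 2: x' = x̄ + K·y = [30951921/101499295, -160266281/507496475]
step 2: P' = (I − K·H)·P̄ = [42631155/81199436 -14760927/81199436; -14760927/81199436 153124207/405997180]

step 0: x' = [281/558, -275/558], P' = [595/1116 -205/1116; -205/1116 427/1116]
step 1: x' = [-942117/1173475, -787611/1173475], P' = [123279/234695 -42693/234695; -42693/234695 88541/234695]
step 2: x' = [30951921/101499295, -160266281/507496475], P' = [42631155/81199436 -14760927/81199436; -14760927/81199436 153124207/405997180]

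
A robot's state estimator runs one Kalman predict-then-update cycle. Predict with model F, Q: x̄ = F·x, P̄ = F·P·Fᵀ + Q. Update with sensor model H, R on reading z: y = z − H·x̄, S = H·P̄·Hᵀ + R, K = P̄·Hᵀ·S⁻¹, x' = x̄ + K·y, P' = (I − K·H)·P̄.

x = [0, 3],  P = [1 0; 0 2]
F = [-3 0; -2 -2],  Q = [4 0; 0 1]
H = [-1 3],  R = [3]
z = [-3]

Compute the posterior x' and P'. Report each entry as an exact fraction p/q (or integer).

x' = [75/97, -87/97]
P' = [1236/97 417/97; 417/97 172/97]

x̄ = F·x = [0, -6]
P̄ = F·P·Fᵀ + Q = [13 6; 6 13]
y = z − H·x̄ = [15]
S = H·P̄·Hᵀ + R = [97]
K = P̄·Hᵀ·S⁻¹ = [5/97; 33/97]
x' = x̄ + K·y = [75/97, -87/97]
P' = (I − K·H)·P̄ = [1236/97 417/97; 417/97 172/97]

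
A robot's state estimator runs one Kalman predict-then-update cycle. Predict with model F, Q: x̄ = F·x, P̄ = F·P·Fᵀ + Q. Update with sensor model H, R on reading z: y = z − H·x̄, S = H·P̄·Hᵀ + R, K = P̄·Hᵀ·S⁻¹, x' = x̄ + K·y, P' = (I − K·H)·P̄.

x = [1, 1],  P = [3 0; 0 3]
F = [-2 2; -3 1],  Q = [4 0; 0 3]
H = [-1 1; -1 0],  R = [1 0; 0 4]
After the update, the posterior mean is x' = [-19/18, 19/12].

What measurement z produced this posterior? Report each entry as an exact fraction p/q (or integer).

x̄ = F·x = [0, -2]
P̄ = F·P·Fᵀ + Q = [28 24; 24 33]
S = H·P̄·Hᵀ + R = [14 4; 4 32]
K = P̄·Hᵀ·S⁻¹ = [-1/27 -47/54; 8/9 -31/36]
x' − x̄ = [-19/18, 43/12] = K·y
y = (KᵀK)⁻¹·Kᵀ·(x' − x̄) = [5, 1]
z = y + H·x̄ = [5, 1] + [-2, 0] = [3, 1]

z = [3, 1]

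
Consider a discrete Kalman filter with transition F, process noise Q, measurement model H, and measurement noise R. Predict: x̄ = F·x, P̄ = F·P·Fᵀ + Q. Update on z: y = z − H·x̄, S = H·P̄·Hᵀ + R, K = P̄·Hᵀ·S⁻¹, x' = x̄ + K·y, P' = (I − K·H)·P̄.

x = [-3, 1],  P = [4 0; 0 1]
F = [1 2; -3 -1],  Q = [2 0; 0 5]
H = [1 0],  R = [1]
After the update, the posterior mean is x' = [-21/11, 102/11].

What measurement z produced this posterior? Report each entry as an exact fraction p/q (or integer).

x̄ = F·x = [-1, 8]
P̄ = F·P·Fᵀ + Q = [10 -14; -14 42]
S = H·P̄·Hᵀ + R = [11]
K = P̄·Hᵀ·S⁻¹ = [10/11; -14/11]
x' − x̄ = [-10/11, 14/11] = K·y
y = (KᵀK)⁻¹·Kᵀ·(x' − x̄) = [-1]
z = y + H·x̄ = [-1] + [-1] = [-2]

z = [-2]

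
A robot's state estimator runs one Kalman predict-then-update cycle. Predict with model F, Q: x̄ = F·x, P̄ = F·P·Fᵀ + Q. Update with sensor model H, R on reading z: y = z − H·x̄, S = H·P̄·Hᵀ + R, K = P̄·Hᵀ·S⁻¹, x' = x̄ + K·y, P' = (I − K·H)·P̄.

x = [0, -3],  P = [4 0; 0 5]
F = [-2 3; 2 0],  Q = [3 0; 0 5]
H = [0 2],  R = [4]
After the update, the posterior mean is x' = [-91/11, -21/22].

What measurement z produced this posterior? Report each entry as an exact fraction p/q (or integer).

x̄ = F·x = [-9, 0]
P̄ = F·P·Fᵀ + Q = [64 -16; -16 21]
S = H·P̄·Hᵀ + R = [88]
K = P̄·Hᵀ·S⁻¹ = [-4/11; 21/44]
x' − x̄ = [8/11, -21/22] = K·y
y = (KᵀK)⁻¹·Kᵀ·(x' − x̄) = [-2]
z = y + H·x̄ = [-2] + [0] = [-2]

z = [-2]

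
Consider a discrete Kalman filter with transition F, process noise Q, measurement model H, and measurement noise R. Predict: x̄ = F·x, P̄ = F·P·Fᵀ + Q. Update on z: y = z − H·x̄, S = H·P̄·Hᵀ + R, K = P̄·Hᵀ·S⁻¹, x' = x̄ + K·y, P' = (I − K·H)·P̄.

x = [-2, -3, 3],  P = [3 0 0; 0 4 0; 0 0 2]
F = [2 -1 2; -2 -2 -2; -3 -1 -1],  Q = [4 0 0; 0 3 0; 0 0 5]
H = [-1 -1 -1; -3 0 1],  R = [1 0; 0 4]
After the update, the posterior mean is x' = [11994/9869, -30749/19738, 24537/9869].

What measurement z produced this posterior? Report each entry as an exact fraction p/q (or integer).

x̄ = F·x = [5, 4, 6]
P̄ = F·P·Fᵀ + Q = [28 -12 -18; -12 39 30; -18 30 38]
S = H·P̄·Hᵀ + R = [106 -56; -56 402]
K = P̄·Hᵀ·S⁻¹ = [-1227/9869 -2675/9869; -9609/19738 951/9869; -3737/9869 1738/9869]
x' − x̄ = [-37351/9869, -109701/19738, -34677/9869] = K·y
y = (KᵀK)⁻¹·Kᵀ·(x' − x̄) = [13, 8]
z = y + H·x̄ = [13, 8] + [-15, -9] = [-2, -1]

z = [-2, -1]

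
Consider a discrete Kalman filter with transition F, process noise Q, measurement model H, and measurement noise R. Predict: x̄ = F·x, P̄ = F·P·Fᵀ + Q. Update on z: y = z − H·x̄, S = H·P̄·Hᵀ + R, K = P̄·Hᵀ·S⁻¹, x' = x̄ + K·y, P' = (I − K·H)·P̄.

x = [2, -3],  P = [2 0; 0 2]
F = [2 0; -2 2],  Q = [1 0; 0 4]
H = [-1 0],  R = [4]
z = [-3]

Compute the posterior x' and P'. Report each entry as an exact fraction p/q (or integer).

x̄ = F·x = [4, -10]
P̄ = F·P·Fᵀ + Q = [9 -8; -8 20]
y = z − H·x̄ = [1]
S = H·P̄·Hᵀ + R = [13]
K = P̄·Hᵀ·S⁻¹ = [-9/13; 8/13]
x' = x̄ + K·y = [43/13, -122/13]
P' = (I − K·H)·P̄ = [36/13 -32/13; -32/13 196/13]

x' = [43/13, -122/13]
P' = [36/13 -32/13; -32/13 196/13]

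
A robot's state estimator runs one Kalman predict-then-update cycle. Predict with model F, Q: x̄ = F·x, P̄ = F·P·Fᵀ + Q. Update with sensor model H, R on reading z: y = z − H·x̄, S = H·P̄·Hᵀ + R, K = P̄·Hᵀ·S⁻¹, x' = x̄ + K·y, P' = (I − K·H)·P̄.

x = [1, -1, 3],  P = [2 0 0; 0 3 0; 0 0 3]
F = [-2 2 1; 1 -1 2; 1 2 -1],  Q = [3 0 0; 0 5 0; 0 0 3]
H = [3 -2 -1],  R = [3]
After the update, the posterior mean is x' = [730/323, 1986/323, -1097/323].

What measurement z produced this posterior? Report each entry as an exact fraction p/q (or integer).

z = [-2]

x̄ = F·x = [-1, 8, -4]
P̄ = F·P·Fᵀ + Q = [26 -4 5; -4 22 -10; 5 -10 20]
S = H·P̄·Hᵀ + R = [323]
K = P̄·Hᵀ·S⁻¹ = [81/323; -46/323; 15/323]
x' − x̄ = [1053/323, -598/323, 195/323] = K·y
y = (KᵀK)⁻¹·Kᵀ·(x' − x̄) = [13]
z = y + H·x̄ = [13] + [-15] = [-2]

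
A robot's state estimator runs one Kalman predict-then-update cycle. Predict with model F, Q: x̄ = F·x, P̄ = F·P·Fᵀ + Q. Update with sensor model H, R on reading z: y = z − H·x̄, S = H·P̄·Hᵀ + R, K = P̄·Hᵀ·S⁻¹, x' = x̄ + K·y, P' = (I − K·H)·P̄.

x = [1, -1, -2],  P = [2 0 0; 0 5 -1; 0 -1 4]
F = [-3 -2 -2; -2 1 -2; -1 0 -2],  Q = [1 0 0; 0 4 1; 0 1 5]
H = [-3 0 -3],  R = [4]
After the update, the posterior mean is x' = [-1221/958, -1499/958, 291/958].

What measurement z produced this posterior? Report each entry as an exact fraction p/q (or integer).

z = [3]

x̄ = F·x = [3, 1, 3]
P̄ = F·P·Fᵀ + Q = [47 16 18; 16 37 23; 18 23 23]
S = H·P̄·Hᵀ + R = [958]
K = P̄·Hᵀ·S⁻¹ = [-195/958; -117/958; -123/958]
x' − x̄ = [-4095/958, -2457/958, -2583/958] = K·y
y = (KᵀK)⁻¹·Kᵀ·(x' − x̄) = [21]
z = y + H·x̄ = [21] + [-18] = [3]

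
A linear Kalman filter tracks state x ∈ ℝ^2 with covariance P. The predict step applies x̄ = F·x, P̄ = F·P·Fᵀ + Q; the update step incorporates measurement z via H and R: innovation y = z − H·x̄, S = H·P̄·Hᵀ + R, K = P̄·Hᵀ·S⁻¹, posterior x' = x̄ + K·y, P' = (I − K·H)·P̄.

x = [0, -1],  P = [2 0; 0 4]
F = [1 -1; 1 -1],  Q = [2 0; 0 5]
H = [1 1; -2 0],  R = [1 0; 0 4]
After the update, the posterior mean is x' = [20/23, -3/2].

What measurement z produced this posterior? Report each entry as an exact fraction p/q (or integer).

z = [-1, -3]

x̄ = F·x = [1, 1]
P̄ = F·P·Fᵀ + Q = [8 6; 6 11]
S = H·P̄·Hᵀ + R = [32 -28; -28 36]
K = P̄·Hᵀ·S⁻¹ = [7/46 -15/46; 3/4 1/4]
x' − x̄ = [-3/23, -5/2] = K·y
y = (KᵀK)⁻¹·Kᵀ·(x' − x̄) = [-3, -1]
z = y + H·x̄ = [-3, -1] + [2, -2] = [-1, -3]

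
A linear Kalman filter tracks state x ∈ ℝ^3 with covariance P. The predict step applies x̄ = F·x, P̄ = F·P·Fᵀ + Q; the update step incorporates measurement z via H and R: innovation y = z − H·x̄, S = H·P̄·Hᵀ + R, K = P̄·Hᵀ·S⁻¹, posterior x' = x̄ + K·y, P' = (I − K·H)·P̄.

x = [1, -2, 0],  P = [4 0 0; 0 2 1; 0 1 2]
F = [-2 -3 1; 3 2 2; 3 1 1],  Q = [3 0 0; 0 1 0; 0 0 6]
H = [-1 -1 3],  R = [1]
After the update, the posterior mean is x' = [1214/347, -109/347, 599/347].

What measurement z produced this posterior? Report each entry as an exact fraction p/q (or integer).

x̄ = F·x = [4, -1, 1]
P̄ = F·P·Fᵀ + Q = [33 -36 -30; -36 61 48; -30 48 48]
S = H·P̄·Hᵀ + R = [347]
K = P̄·Hᵀ·S⁻¹ = [-87/347; 119/347; 126/347]
x' − x̄ = [-174/347, 238/347, 252/347] = K·y
y = (KᵀK)⁻¹·Kᵀ·(x' − x̄) = [2]
z = y + H·x̄ = [2] + [0] = [2]

z = [2]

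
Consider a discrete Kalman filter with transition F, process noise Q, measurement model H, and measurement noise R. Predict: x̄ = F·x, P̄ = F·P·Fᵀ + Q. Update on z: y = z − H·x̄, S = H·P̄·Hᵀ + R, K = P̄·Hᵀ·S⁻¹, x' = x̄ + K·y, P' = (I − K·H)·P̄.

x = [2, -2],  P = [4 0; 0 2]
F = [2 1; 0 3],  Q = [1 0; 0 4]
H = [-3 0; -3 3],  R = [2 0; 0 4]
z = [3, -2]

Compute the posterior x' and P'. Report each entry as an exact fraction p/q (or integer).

x' = [-16141/16078, -28695/16078]
P' = [1757/8039 1731/8039; 1731/8039 5201/8039]

x̄ = F·x = [2, -6]
P̄ = F·P·Fᵀ + Q = [19 6; 6 22]
y = z − H·x̄ = [9, 22]
S = H·P̄·Hᵀ + R = [173 117; 117 265]
K = P̄·Hᵀ·S⁻¹ = [-5271/16078 -39/16078; -5193/16078 5205/16078]
x' = x̄ + K·y = [-16141/16078, -28695/16078]
P' = (I − K·H)·P̄ = [1757/8039 1731/8039; 1731/8039 5201/8039]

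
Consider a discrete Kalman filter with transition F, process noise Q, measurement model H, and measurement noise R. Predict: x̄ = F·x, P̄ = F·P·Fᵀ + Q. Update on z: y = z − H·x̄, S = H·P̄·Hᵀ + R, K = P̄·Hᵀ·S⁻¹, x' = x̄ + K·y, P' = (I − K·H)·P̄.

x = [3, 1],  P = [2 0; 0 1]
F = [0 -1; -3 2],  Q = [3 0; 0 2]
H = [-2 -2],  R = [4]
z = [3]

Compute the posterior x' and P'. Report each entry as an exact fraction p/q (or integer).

x̄ = F·x = [-1, -7]
P̄ = F·P·Fᵀ + Q = [4 -2; -2 24]
y = z − H·x̄ = [-13]
S = H·P̄·Hᵀ + R = [100]
K = P̄·Hᵀ·S⁻¹ = [-1/25; -11/25]
x' = x̄ + K·y = [-12/25, -32/25]
P' = (I − K·H)·P̄ = [96/25 -94/25; -94/25 116/25]

x' = [-12/25, -32/25]
P' = [96/25 -94/25; -94/25 116/25]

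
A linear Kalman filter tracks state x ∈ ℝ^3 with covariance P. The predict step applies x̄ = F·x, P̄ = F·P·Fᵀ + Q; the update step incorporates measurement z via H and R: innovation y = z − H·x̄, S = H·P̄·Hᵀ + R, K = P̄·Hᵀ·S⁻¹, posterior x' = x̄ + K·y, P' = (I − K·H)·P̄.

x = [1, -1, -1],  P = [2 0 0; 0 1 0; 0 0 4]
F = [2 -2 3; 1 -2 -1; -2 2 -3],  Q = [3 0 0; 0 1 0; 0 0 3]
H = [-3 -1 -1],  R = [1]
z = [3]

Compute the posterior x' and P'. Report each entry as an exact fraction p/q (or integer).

x' = [-691/218, 845/218, 583/218]
P' = [917/218 -1175/218 -1475/218; -1175/218 2389/218 1139/218; -1475/218 1139/218 3197/218]

x̄ = F·x = [1, 4, -1]
P̄ = F·P·Fᵀ + Q = [51 -4 -48; -4 11 4; -48 4 51]
y = z − H·x̄ = [9]
S = H·P̄·Hᵀ + R = [218]
K = P̄·Hᵀ·S⁻¹ = [-101/218; -3/218; 89/218]
x' = x̄ + K·y = [-691/218, 845/218, 583/218]
P' = (I − K·H)·P̄ = [917/218 -1175/218 -1475/218; -1175/218 2389/218 1139/218; -1475/218 1139/218 3197/218]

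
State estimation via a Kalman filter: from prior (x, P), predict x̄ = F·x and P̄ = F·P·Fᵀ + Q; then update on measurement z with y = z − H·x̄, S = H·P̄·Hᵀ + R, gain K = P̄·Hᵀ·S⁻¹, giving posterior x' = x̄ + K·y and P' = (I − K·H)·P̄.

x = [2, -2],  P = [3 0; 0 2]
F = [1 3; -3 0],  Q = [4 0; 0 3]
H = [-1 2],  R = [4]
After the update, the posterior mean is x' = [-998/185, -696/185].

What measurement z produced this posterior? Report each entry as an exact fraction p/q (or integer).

x̄ = F·x = [-4, -6]
P̄ = F·P·Fᵀ + Q = [25 -9; -9 30]
S = H·P̄·Hᵀ + R = [185]
K = P̄·Hᵀ·S⁻¹ = [-43/185; 69/185]
x' − x̄ = [-258/185, 414/185] = K·y
y = (KᵀK)⁻¹·Kᵀ·(x' − x̄) = [6]
z = y + H·x̄ = [6] + [-8] = [-2]

z = [-2]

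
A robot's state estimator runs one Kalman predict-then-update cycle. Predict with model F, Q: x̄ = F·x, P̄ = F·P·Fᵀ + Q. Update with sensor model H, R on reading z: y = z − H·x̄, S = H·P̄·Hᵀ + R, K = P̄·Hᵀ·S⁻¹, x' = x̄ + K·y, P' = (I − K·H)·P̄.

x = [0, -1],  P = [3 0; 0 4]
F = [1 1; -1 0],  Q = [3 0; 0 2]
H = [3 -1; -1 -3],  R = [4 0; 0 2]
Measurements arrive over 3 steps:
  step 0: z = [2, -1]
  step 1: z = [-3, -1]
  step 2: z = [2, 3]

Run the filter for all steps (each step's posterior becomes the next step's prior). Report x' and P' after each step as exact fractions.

step 0: x' = [157/249, 61/747], P' = [91/249 -5/83; -5/83 157/747]
step 1: x' = [-350766/548051, 37977/78293], P' = [375005/1096102 -8151/156586; -8151/156586 31483/156586]
step 2: x' = [125946298/529548999, -502471150/529548999], P' = [181073693/529548999 -27481589/529548999; -27481589/529548999 106371425/529548999]

step 0: x̄ = F·x = [-1, 0]
step 0: P̄ = F·P·Fᵀ + Q = [10 -3; -3 5]
step 0: y = z − H·x̄ = [5, -2]
step 0: S = H·P̄·Hᵀ + R = [117 9; 9 39]
step 0: K = P̄·Hᵀ·S⁻¹ = [24/83 -23/249; -73/747 -71/249]
step 0: x' = x̄ + K·y = [157/249, 61/747]
step 0: P' = (I − K·H)·P̄ = [91/249 -5/83; -5/83 157/747]
step 1: x̄ = F·x = [532/747, -157/249]
step 1: P̄ = F·P·Fᵀ + Q = [2581/747 -76/249; -76/249 589/249]
step 1: y = z − H·x̄ = [-1436/249, -1628/747]
step 1: S = H·P̄·Hᵀ + R = [9784/249 -206/249; -206/249 18610/747]
step 1: K = P̄·Hᵀ·S⁻¹ = [147759/548051 -101917/1096102; -6992/78293 -43149/156586]
step 1: x' = x̄ + K·y = [-350766/548051, 37977/78293]
step 1: P' = (I − K·H)·P̄ = [375005/1096102 -8151/156586; -8151/156586 31483/156586]
step 2: x̄ = F·x = [-84927/548051, 350766/548051]
step 2: P̄ = F·P·Fᵀ + Q = [1884789/548051 -158974/548051; -158974/548051 2567209/1096102]
step 2: y = z − H·x̄ = [1701649/548051, 2611524/548051]
step 2: S = H·P̄·Hᵀ + R = [42785507/1096102 -1063523/1096102; -1063523/1096102 27158975/1096102]
step 2: K = P̄·Hᵀ·S⁻¹ = [142675667/529548999 -49314463/529548999; -47204048/529548999 -145816343/529548999]
step 2: x' = x̄ + K·y = [125946298/529548999, -502471150/529548999]
step 2: P' = (I − K·H)·P̄ = [181073693/529548999 -27481589/529548999; -27481589/529548999 106371425/529548999]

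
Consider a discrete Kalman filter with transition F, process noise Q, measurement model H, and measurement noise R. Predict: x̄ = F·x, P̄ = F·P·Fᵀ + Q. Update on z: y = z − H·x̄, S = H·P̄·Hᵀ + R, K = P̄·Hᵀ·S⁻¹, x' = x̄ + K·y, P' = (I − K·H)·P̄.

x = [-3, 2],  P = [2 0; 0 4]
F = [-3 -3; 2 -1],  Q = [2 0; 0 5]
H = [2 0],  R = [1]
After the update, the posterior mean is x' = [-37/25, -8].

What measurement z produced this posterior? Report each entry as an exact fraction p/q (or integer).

x̄ = F·x = [3, -8]
P̄ = F·P·Fᵀ + Q = [56 0; 0 17]
S = H·P̄·Hᵀ + R = [225]
K = P̄·Hᵀ·S⁻¹ = [112/225; 0]
x' − x̄ = [-112/25, 0] = K·y
y = (KᵀK)⁻¹·Kᵀ·(x' − x̄) = [-9]
z = y + H·x̄ = [-9] + [6] = [-3]

z = [-3]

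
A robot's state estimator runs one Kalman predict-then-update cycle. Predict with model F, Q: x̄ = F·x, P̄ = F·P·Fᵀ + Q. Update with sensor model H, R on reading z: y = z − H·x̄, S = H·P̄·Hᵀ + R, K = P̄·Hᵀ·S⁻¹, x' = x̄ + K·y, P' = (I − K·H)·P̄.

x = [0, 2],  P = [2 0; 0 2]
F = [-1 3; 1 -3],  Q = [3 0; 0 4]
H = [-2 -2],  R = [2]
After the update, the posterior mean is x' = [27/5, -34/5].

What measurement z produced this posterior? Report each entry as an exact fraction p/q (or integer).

x̄ = F·x = [6, -6]
P̄ = F·P·Fᵀ + Q = [23 -20; -20 24]
S = H·P̄·Hᵀ + R = [30]
K = P̄·Hᵀ·S⁻¹ = [-1/5; -4/15]
x' − x̄ = [-3/5, -4/5] = K·y
y = (KᵀK)⁻¹·Kᵀ·(x' − x̄) = [3]
z = y + H·x̄ = [3] + [0] = [3]

z = [3]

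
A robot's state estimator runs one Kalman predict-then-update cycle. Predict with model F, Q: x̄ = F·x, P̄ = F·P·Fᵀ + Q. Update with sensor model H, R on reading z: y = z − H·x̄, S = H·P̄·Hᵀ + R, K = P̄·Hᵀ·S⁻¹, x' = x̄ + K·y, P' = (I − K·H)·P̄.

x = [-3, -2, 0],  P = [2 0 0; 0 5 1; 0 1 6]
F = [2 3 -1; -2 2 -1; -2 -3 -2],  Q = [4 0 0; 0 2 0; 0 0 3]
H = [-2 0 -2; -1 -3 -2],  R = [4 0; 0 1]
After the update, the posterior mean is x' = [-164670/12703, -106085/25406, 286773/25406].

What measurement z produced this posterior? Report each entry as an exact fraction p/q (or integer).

z = [3, 3]

x̄ = F·x = [-12, 2, 12]
P̄ = F·P·Fᵀ + Q = [57 23 -44; 23 32 -11; -44 -11 92]
S = H·P̄·Hᵀ + R = [248 290; 290 544]
K = P̄·Hᵀ·S⁻¹ = [-781/12703 -471/12703; 7537/25406 -4274/12703; -10597/25406 326/12703]
x' − x̄ = [-12234/12703, -156897/25406, -18099/25406] = K·y
y = (KᵀK)⁻¹·Kᵀ·(x' − x̄) = [3, 21]
z = y + H·x̄ = [3, 21] + [0, -18] = [3, 3]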